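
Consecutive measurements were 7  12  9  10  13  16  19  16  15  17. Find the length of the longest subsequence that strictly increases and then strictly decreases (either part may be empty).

inc[i] = longest strictly increasing subsequence ending at i; dec[i] = longest strictly decreasing subsequence starting at i:
i:      1  2  3  4  5  6  7  8  9 10
a[i]:   7 12  9 10 13 16 19 16 15 17
inc:    1  2  2  3  4  5  6  5  5  6
dec:    1  2  1  1  1  2  3  2  1  1
Best peak at i=7 (value 19): inc=6, dec=3, length 6+3−1 = 8.

8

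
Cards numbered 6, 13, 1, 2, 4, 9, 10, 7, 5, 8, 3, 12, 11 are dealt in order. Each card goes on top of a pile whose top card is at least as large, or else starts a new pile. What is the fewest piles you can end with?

The minimum number of non-increasing subsequences covering a sequence equals the length of its longest strictly increasing subsequence.
LIS length is 6 (e.g. 1, 2, 4, 9, 10, 12), so 6 piles are needed.

6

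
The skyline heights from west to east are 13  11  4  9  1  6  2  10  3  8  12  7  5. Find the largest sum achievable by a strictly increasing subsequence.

Let S[i] be the best sum of a strictly increasing subsequence ending at i:
i:      1  2  3  4  5  6  7  8  9 10 11 12 13
a[i]:  13 11  4  9  1  6  2 10  3  8 12  7  5
S:     13 11  4 13  1 10  3 23  6 18 35 17 11
Maximum is 35 (e.g. 4 + 9 + 10 + 12).

35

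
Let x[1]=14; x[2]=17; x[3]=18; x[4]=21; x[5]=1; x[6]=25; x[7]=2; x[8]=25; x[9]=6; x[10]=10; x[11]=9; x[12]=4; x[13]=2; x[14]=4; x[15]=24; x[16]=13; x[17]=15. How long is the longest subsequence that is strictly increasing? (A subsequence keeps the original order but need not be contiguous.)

6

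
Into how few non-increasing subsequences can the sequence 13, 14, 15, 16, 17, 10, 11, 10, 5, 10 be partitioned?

Place each on the leftmost legal pile:
13 → new pile 1 (tops now [13])
14 → new pile 2 (tops now [13, 14])
15 → new pile 3 (tops now [13, 14, 15])
16 → new pile 4 (tops now [13, 14, 15, 16])
17 → new pile 5 (tops now [13, 14, 15, 16, 17])
10 → pile 1 (tops now [10, 14, 15, 16, 17])
11 → pile 2 (tops now [10, 11, 15, 16, 17])
10 → pile 1 (tops now [10, 11, 15, 16, 17])
5 → pile 1 (tops now [5, 11, 15, 16, 17])
10 → pile 2 (tops now [5, 10, 15, 16, 17])
Five piles.

5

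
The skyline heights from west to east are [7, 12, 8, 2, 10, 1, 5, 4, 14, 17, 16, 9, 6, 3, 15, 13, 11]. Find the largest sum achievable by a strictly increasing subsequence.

56

Let S[i] be the best sum of a strictly increasing subsequence ending at i:
i:      1  2  3  4  5  6  7  8  9 10 11 12 13 14 15 16 17
a[i]:   7 12  8  2 10  1  5  4 14 17 16  9  6  3 15 13 11
S:      7 19 15  2 25  1  7  6 39 56 55 24 13  5 54 38 36
Maximum is 56 (e.g. 7 + 8 + 10 + 14 + 17).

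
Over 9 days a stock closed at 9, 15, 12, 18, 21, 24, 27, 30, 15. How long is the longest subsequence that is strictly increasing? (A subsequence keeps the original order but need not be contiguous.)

Track the smallest tail for each achievable length (strict):
9 → extends → [9]
15 → extends → [9, 15]
12 → replaces 15 → [9, 12]
18 → extends → [9, 12, 18]
21 → extends → [9, 12, 18, 21]
24 → extends → [9, 12, 18, 21, 24]
27 → extends → [9, 12, 18, 21, 24, 27]
30 → extends → [9, 12, 18, 21, 24, 27, 30]
15 → replaces 18 → [9, 12, 15, 21, 24, 27, 30]
Seven tails, so the longest strictly increasing subsequence has length 7 (e.g. 9, 15, 18, 21, 24, 27, 30).

7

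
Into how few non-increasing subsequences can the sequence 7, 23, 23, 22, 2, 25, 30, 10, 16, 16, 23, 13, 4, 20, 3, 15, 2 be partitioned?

4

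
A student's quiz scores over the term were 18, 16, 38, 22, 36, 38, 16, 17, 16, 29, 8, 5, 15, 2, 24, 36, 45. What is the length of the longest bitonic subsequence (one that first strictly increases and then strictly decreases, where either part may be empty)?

inc[i] = longest strictly increasing subsequence ending at i; dec[i] = longest strictly decreasing subsequence starting at i:
i:      1  2  3  4  5  6  7  8  9 10 11 12 13 14 15 16 17
a[i]:  18 16 38 22 36 38 16 17 16 29  8  5 15  2 24 36 45
inc:    1  1  2  2  3  4  1  2  1  3  1  1  2  1  3  4  5
dec:    6  4  7  6  6  6  4  5  4  4  3  2  2  1  1  1  1
Best peak at i=6 (value 38): inc=4, dec=6, length 4+6−1 = 9.

9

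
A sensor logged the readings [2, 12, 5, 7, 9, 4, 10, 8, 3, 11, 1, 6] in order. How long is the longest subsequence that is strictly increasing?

6

Track the smallest tail for each achievable length (strict):
2 → extends → [2]
12 → extends → [2, 12]
5 → replaces 12 → [2, 5]
7 → extends → [2, 5, 7]
9 → extends → [2, 5, 7, 9]
4 → replaces 5 → [2, 4, 7, 9]
10 → extends → [2, 4, 7, 9, 10]
8 → replaces 9 → [2, 4, 7, 8, 10]
3 → replaces 4 → [2, 3, 7, 8, 10]
11 → extends → [2, 3, 7, 8, 10, 11]
1 → replaces 2 → [1, 3, 7, 8, 10, 11]
6 → replaces 7 → [1, 3, 6, 8, 10, 11]
Six tails, so the longest strictly increasing subsequence has length 6 (e.g. 2, 5, 7, 9, 10, 11).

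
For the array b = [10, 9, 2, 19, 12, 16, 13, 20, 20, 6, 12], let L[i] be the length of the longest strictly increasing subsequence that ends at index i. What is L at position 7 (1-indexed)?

dp[i] = 1 + max{dp[j] : j<i, b[j]<b[i]} (or 1 if no such j):
i:      1  2  3  4  5  6  7  8  9 10 11
b[i]:  10  9  2 19 12 16 13 20 20  6 12
dp:     1  1  1  2  2  3  3  4  4  2  3
At index 7 the value is 3.

3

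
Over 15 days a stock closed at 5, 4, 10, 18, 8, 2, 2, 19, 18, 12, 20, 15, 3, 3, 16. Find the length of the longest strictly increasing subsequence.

5

Let dp[i] be the length of the longest such subsequence ending at index i:
i:      1  2  3  4  5  6  7  8  9 10 11 12 13 14 15
a[i]:   5  4 10 18  8  2  2 19 18 12 20 15  3  3 16
dp:     1  1  2  3  2  1  1  4  3  3  5  4  2  2  5
Maximum dp value is 5.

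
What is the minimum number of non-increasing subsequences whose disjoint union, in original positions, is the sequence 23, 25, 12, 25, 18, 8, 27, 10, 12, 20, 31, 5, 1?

Place each on the leftmost legal pile:
23 → new pile 1 (tops now [23])
25 → new pile 2 (tops now [23, 25])
12 → pile 1 (tops now [12, 25])
25 → pile 2 (tops now [12, 25])
18 → pile 2 (tops now [12, 18])
8 → pile 1 (tops now [8, 18])
27 → new pile 3 (tops now [8, 18, 27])
10 → pile 2 (tops now [8, 10, 27])
12 → pile 3 (tops now [8, 10, 12])
20 → new pile 4 (tops now [8, 10, 12, 20])
31 → new pile 5 (tops now [8, 10, 12, 20, 31])
5 → pile 1 (tops now [5, 10, 12, 20, 31])
1 → pile 1 (tops now [1, 10, 12, 20, 31])
Five piles.

5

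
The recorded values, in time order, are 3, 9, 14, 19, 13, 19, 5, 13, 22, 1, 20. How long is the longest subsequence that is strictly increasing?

Track the smallest tail for each achievable length (strict):
3 → extends → [3]
9 → extends → [3, 9]
14 → extends → [3, 9, 14]
19 → extends → [3, 9, 14, 19]
13 → replaces 14 → [3, 9, 13, 19]
19 → already a tail → [3, 9, 13, 19]
5 → replaces 9 → [3, 5, 13, 19]
13 → already a tail → [3, 5, 13, 19]
22 → extends → [3, 5, 13, 19, 22]
1 → replaces 3 → [1, 5, 13, 19, 22]
20 → replaces 22 → [1, 5, 13, 19, 20]
Five tails, so the longest strictly increasing subsequence has length 5 (e.g. 3, 9, 14, 19, 22).

5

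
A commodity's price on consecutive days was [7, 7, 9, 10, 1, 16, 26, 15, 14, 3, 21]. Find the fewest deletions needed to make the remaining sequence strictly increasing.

Fewest deletions = n − (longest strictly increasing subsequence).
i:      1  2  3  4  5  6  7  8  9 10 11
a[i]:   7  7  9 10  1 16 26 15 14  3 21
dp:     1  1  2  3  1  4  5  4  4  2  5
max dp = 5, so deletions = 11 − 5 = 6.

6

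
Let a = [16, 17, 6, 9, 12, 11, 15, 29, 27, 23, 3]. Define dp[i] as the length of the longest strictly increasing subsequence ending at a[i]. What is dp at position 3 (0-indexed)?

dp[i] = 1 + max{dp[j] : j<i, a[j]<a[i]} (or 1 if no such j):
i:      0  1  2  3  4  5  6  7  8  9 10
a[i]:  16 17  6  9 12 11 15 29 27 23  3
dp:     1  2  1  2  3  3  4  5  5  5  1
At index 3 the value is 2.

2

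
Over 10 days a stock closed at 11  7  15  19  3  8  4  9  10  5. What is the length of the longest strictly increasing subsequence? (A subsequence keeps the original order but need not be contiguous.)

4

Track the smallest tail for each achievable length (strict):
11 → extends → [11]
7 → replaces 11 → [7]
15 → extends → [7, 15]
19 → extends → [7, 15, 19]
3 → replaces 7 → [3, 15, 19]
8 → replaces 15 → [3, 8, 19]
4 → replaces 8 → [3, 4, 19]
9 → replaces 19 → [3, 4, 9]
10 → extends → [3, 4, 9, 10]
5 → replaces 9 → [3, 4, 5, 10]
Four tails, so the longest strictly increasing subsequence has length 4 (e.g. 7, 8, 9, 10).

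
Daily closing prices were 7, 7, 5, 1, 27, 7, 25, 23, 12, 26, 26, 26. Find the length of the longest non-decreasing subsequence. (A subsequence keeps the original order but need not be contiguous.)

Let dp[i] be the length of the longest such subsequence ending at index i:
i:      1  2  3  4  5  6  7  8  9 10 11 12
a[i]:   7  7  5  1 27  7 25 23 12 26 26 26
dp:     1  2  1  1  3  3  4  4  4  5  6  7
Maximum dp value is 7.

7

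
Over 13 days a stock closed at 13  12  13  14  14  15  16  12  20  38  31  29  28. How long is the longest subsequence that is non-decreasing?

8

Track the smallest tail for each achievable length (allowing ties):
13 → extends → [13]
12 → replaces 13 → [12]
13 → extends → [12, 13]
14 → extends → [12, 13, 14]
14 → extends → [12, 13, 14, 14]
15 → extends → [12, 13, 14, 14, 15]
16 → extends → [12, 13, 14, 14, 15, 16]
12 → replaces 13 → [12, 12, 14, 14, 15, 16]
20 → extends → [12, 12, 14, 14, 15, 16, 20]
38 → extends → [12, 12, 14, 14, 15, 16, 20, 38]
31 → replaces 38 → [12, 12, 14, 14, 15, 16, 20, 31]
29 → replaces 31 → [12, 12, 14, 14, 15, 16, 20, 29]
28 → replaces 29 → [12, 12, 14, 14, 15, 16, 20, 28]
Eight tails, so the longest non-decreasing subsequence has length 8 (e.g. 13, 13, 14, 14, 15, 16, 20, 38).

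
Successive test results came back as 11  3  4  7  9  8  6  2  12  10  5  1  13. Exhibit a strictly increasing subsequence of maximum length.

Patience tails give the LIS length; then backtrack through the dp parents:
11 → extends → [11]
3 → replaces 11 → [3]
4 → extends → [3, 4]
7 → extends → [3, 4, 7]
9 → extends → [3, 4, 7, 9]
8 → replaces 9 → [3, 4, 7, 8]
6 → replaces 7 → [3, 4, 6, 8]
2 → replaces 3 → [2, 4, 6, 8]
12 → extends → [2, 4, 6, 8, 12]
10 → replaces 12 → [2, 4, 6, 8, 10]
5 → replaces 6 → [2, 4, 5, 8, 10]
1 → replaces 2 → [1, 4, 5, 8, 10]
13 → extends → [1, 4, 5, 8, 10, 13]
Length 6; one witness is 3, 4, 7, 9, 12, 13.

3, 4, 7, 9, 12, 13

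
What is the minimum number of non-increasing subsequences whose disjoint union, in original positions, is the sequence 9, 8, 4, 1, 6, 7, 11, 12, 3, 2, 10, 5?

5

Place each on the leftmost legal pile:
9 → new pile 1 (tops now [9])
8 → pile 1 (tops now [8])
4 → pile 1 (tops now [4])
1 → pile 1 (tops now [1])
6 → new pile 2 (tops now [1, 6])
7 → new pile 3 (tops now [1, 6, 7])
11 → new pile 4 (tops now [1, 6, 7, 11])
12 → new pile 5 (tops now [1, 6, 7, 11, 12])
3 → pile 2 (tops now [1, 3, 7, 11, 12])
2 → pile 2 (tops now [1, 2, 7, 11, 12])
10 → pile 4 (tops now [1, 2, 7, 10, 12])
5 → pile 3 (tops now [1, 2, 5, 10, 12])
Five piles.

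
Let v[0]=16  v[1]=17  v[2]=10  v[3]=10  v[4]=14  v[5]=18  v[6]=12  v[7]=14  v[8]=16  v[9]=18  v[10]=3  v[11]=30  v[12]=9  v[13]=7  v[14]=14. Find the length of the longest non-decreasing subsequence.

Let dp[i] be the length of the longest such subsequence ending at index i:
i:      0  1  2  3  4  5  6  7  8  9 10 11 12 13 14
v[i]:  16 17 10 10 14 18 12 14 16 18  3 30  9  7 14
dp:     1  2  1  2  3  4  3  4  5  6  1  7  2  2  5
Maximum dp value is 7.

7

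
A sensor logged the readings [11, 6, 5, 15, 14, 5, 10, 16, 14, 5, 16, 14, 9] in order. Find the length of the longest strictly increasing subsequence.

4

Let dp[i] be the length of the longest such subsequence ending at index i:
i:      1  2  3  4  5  6  7  8  9 10 11 12 13
a[i]:  11  6  5 15 14  5 10 16 14  5 16 14  9
dp:     1  1  1  2  2  1  2  3  3  1  4  3  2
Maximum dp value is 4.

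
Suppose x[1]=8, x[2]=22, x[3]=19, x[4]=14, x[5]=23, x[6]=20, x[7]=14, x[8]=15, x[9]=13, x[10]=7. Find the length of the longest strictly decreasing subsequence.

Let dp[i] be the longest strictly decreasing subsequence ending at i:
i:      1  2  3  4  5  6  7  8  9 10
x[i]:   8 22 19 14 23 20 14 15 13  7
dp:     1  1  2  3  1  2  3  3  4  5
Maximum is 5.

5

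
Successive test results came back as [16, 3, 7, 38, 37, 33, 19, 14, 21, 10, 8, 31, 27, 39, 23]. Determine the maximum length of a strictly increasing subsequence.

6

Let dp[i] be the length of the longest such subsequence ending at index i:
i:      1  2  3  4  5  6  7  8  9 10 11 12 13 14 15
a[i]:  16  3  7 38 37 33 19 14 21 10  8 31 27 39 23
dp:     1  1  2  3  3  3  3  3  4  3  3  5  5  6  5
Maximum dp value is 6.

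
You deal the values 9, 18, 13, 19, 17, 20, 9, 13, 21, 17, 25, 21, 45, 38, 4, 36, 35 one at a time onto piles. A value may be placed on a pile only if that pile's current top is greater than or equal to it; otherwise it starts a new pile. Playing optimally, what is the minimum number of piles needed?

Place each on the leftmost legal pile:
9 → new pile 1 (tops now [9])
18 → new pile 2 (tops now [9, 18])
13 → pile 2 (tops now [9, 13])
19 → new pile 3 (tops now [9, 13, 19])
17 → pile 3 (tops now [9, 13, 17])
20 → new pile 4 (tops now [9, 13, 17, 20])
9 → pile 1 (tops now [9, 13, 17, 20])
13 → pile 2 (tops now [9, 13, 17, 20])
21 → new pile 5 (tops now [9, 13, 17, 20, 21])
17 → pile 3 (tops now [9, 13, 17, 20, 21])
25 → new pile 6 (tops now [9, 13, 17, 20, 21, 25])
21 → pile 5 (tops now [9, 13, 17, 20, 21, 25])
45 → new pile 7 (tops now [9, 13, 17, 20, 21, 25, 45])
38 → pile 7 (tops now [9, 13, 17, 20, 21, 25, 38])
4 → pile 1 (tops now [4, 13, 17, 20, 21, 25, 38])
36 → pile 7 (tops now [4, 13, 17, 20, 21, 25, 36])
35 → pile 7 (tops now [4, 13, 17, 20, 21, 25, 35])
Seven piles.

7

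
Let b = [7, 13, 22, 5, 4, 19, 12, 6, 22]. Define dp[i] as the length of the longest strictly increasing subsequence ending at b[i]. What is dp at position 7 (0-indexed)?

2

dp[i] = 1 + max{dp[j] : j<i, b[j]<b[i]} (or 1 if no such j):
i:      0  1  2  3  4  5  6  7  8
b[i]:   7 13 22  5  4 19 12  6 22
dp:     1  2  3  1  1  3  2  2  4
At index 7 the value is 2.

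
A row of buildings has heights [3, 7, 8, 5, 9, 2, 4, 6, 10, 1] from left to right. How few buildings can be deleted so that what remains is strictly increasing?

5

Fewest deletions = n − (longest strictly increasing subsequence).
i:      1  2  3  4  5  6  7  8  9 10
a[i]:   3  7  8  5  9  2  4  6 10  1
dp:     1  2  3  2  4  1  2  3  5  1
max dp = 5, so deletions = 10 − 5 = 5.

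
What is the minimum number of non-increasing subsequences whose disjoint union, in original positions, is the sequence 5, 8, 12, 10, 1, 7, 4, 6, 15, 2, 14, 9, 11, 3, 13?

The minimum number of non-increasing subsequences covering a sequence equals the length of its longest strictly increasing subsequence.
LIS length is 6 (e.g. 1, 4, 6, 9, 11, 13), so 6 piles are needed.

6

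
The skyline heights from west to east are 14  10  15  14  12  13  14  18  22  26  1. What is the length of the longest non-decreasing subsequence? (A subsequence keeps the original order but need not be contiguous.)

Let dp[i] be the length of the longest such subsequence ending at index i:
i:      1  2  3  4  5  6  7  8  9 10 11
a[i]:  14 10 15 14 12 13 14 18 22 26  1
dp:     1  1  2  2  2  3  4  5  6  7  1
Maximum dp value is 7.

7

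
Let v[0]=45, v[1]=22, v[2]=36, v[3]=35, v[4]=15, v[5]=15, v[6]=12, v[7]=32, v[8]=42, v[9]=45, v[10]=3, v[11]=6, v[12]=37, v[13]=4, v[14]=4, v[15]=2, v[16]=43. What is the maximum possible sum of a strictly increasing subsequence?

145

Let S[i] be the best sum of a strictly increasing subsequence ending at i:
i:       0   1   2   3   4   5   6   7   8   9  10  11  12  13  14  15  16
v[i]:   45  22  36  35  15  15  12  32  42  45   3   6  37   4   4   2  43
S:      45  22  58  57  15  15  12  54 100 145   3   9  95   7   7   2 143
Maximum is 145 (e.g. 22 + 36 + 42 + 45).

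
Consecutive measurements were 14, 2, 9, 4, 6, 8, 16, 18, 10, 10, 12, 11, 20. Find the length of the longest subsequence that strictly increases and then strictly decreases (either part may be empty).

8

inc[i] = longest strictly increasing subsequence ending at i; dec[i] = longest strictly decreasing subsequence starting at i:
i:      1  2  3  4  5  6  7  8  9 10 11 12 13
a[i]:  14  2  9  4  6  8 16 18 10 10 12 11 20
inc:    1  1  2  2  3  4  5  6  5  5  6  6  7
dec:    3  1  2  1  1  1  3  3  1  1  2  1  1
Best peak at i=8 (value 18): inc=6, dec=3, length 6+3−1 = 8.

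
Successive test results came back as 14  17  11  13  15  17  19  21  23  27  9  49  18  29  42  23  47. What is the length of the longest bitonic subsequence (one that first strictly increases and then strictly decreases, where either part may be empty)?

inc[i] = longest strictly increasing subsequence ending at i; dec[i] = longest strictly decreasing subsequence starting at i:
i:      1  2  3  4  5  6  7  8  9 10 11 12 13 14 15 16 17
a[i]:  14 17 11 13 15 17 19 21 23 27  9 49 18 29 42 23 47
inc:    1  2  1  2  3  4  5  6  7  8  1  9  5  9 10  7 11
dec:    3  3  2  2  2  2  2  2  2  2  1  3  1  2  2  1  1
Best peak at i=12 (value 49): inc=9, dec=3, length 9+3−1 = 11.

11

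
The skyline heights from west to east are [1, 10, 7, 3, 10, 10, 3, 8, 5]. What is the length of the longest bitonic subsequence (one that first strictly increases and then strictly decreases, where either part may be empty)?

5

inc[i] = longest strictly increasing subsequence ending at i; dec[i] = longest strictly decreasing subsequence starting at i:
i:      1  2  3  4  5  6  7  8  9
a[i]:   1 10  7  3 10 10  3  8  5
inc:    1  2  2  2  3  3  2  3  3
dec:    1  3  2  1  3  3  1  2  1
Best peak at i=5 (value 10): inc=3, dec=3, length 3+3−1 = 5.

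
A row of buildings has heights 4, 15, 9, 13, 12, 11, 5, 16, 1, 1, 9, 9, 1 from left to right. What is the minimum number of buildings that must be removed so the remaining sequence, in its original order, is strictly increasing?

Fewest deletions = n − (longest strictly increasing subsequence).
i:      1  2  3  4  5  6  7  8  9 10 11 12 13
a[i]:   4 15  9 13 12 11  5 16  1  1  9  9  1
dp:     1  2  2  3  3  3  2  4  1  1  3  3  1
max dp = 4, so deletions = 13 − 4 = 9.

9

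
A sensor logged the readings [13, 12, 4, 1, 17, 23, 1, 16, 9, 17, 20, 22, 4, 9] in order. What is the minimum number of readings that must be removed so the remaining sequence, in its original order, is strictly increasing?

9

Fewest deletions = n − (longest strictly increasing subsequence).
i:      1  2  3  4  5  6  7  8  9 10 11 12 13 14
a[i]:  13 12  4  1 17 23  1 16  9 17 20 22  4  9
dp:     1  1  1  1  2  3  1  2  2  3  4  5  2  3
max dp = 5, so deletions = 14 − 5 = 9.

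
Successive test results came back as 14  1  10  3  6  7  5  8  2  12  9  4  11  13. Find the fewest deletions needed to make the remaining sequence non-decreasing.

6

Fewest deletions = n − (longest non-decreasing subsequence).
i:      1  2  3  4  5  6  7  8  9 10 11 12 13 14
a[i]:  14  1 10  3  6  7  5  8  2 12  9  4 11 13
dp:     1  1  2  2  3  4  3  5  2  6  6  3  7  8
max dp = 8, so deletions = 14 − 8 = 6.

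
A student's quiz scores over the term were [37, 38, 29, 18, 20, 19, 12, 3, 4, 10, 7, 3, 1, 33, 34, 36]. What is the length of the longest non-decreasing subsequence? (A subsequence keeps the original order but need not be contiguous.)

6

Let dp[i] be the length of the longest such subsequence ending at index i:
i:      1  2  3  4  5  6  7  8  9 10 11 12 13 14 15 16
a[i]:  37 38 29 18 20 19 12  3  4 10  7  3  1 33 34 36
dp:     1  2  1  1  2  2  1  1  2  3  3  2  1  4  5  6
Maximum dp value is 6.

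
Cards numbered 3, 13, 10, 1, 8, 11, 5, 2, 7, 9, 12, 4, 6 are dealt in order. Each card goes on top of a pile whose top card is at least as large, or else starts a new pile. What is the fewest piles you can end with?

5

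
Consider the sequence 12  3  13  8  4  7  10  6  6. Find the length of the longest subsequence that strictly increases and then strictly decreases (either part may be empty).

5

inc[i] = longest strictly increasing subsequence ending at i; dec[i] = longest strictly decreasing subsequence starting at i:
i:      1  2  3  4  5  6  7  8  9
a[i]:  12  3 13  8  4  7 10  6  6
inc:    1  1  2  2  2  3  4  3  3
dec:    4  1  4  3  1  2  2  1  1
Best peak at i=3 (value 13): inc=2, dec=4, length 2+4−1 = 5.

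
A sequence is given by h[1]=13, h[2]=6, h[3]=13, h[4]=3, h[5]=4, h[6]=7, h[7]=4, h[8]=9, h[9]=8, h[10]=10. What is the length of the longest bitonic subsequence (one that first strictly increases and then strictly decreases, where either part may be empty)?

inc[i] = longest strictly increasing subsequence ending at i; dec[i] = longest strictly decreasing subsequence starting at i:
i:      1  2  3  4  5  6  7  8  9 10
h[i]:  13  6 13  3  4  7  4  9  8 10
inc:    1  1  2  1  2  3  2  4  4  5
dec:    3  2  3  1  1  2  1  2  1  1
Best peak at i=8 (value 9): inc=4, dec=2, length 4+2−1 = 5.

5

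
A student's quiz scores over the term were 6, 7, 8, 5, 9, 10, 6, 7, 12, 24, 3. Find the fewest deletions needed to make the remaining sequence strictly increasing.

4

Fewest deletions = n − (longest strictly increasing subsequence).
i:      1  2  3  4  5  6  7  8  9 10 11
a[i]:   6  7  8  5  9 10  6  7 12 24  3
dp:     1  2  3  1  4  5  2  3  6  7  1
max dp = 7, so deletions = 11 − 7 = 4.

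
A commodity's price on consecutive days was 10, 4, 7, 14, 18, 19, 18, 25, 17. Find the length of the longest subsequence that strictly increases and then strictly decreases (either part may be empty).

7

inc[i] = longest strictly increasing subsequence ending at i; dec[i] = longest strictly decreasing subsequence starting at i:
i:      1  2  3  4  5  6  7  8  9
a[i]:  10  4  7 14 18 19 18 25 17
inc:    1  1  2  3  4  5  4  6  4
dec:    2  1  1  1  2  3  2  2  1
Best peak at i=6 (value 19): inc=5, dec=3, length 5+3−1 = 7.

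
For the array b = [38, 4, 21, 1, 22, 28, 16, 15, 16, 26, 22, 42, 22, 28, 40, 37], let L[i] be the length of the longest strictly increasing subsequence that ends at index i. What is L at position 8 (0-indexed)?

3

dp[i] = 1 + max{dp[j] : j<i, b[j]<b[i]} (or 1 if no such j):
i:      0  1  2  3  4  5  6  7  8  9 10 11 12 13 14 15
b[i]:  38  4 21  1 22 28 16 15 16 26 22 42 22 28 40 37
dp:     1  1  2  1  3  4  2  2  3  4  4  5  4  5  6  6
At index 8 the value is 3.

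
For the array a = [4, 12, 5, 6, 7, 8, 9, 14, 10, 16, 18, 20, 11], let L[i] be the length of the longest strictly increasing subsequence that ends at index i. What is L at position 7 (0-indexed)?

dp[i] = 1 + max{dp[j] : j<i, a[j]<a[i]} (or 1 if no such j):
i:      0  1  2  3  4  5  6  7  8  9 10 11 12
a[i]:   4 12  5  6  7  8  9 14 10 16 18 20 11
dp:     1  2  2  3  4  5  6  7  7  8  9 10  8
At index 7 the value is 7.

7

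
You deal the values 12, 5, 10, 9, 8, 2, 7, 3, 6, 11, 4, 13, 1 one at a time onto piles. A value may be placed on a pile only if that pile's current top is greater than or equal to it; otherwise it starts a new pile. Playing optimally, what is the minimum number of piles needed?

5

Place each on the leftmost legal pile:
12 → new pile 1 (tops now [12])
5 → pile 1 (tops now [5])
10 → new pile 2 (tops now [5, 10])
9 → pile 2 (tops now [5, 9])
8 → pile 2 (tops now [5, 8])
2 → pile 1 (tops now [2, 8])
7 → pile 2 (tops now [2, 7])
3 → pile 2 (tops now [2, 3])
6 → new pile 3 (tops now [2, 3, 6])
11 → new pile 4 (tops now [2, 3, 6, 11])
4 → pile 3 (tops now [2, 3, 4, 11])
13 → new pile 5 (tops now [2, 3, 4, 11, 13])
1 → pile 1 (tops now [1, 3, 4, 11, 13])
Five piles.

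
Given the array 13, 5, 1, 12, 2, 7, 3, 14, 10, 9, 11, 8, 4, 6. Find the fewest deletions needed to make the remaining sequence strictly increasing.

Fewest deletions = n − (longest strictly increasing subsequence).
Patience tails:
13 → extends → [13]
5 → replaces 13 → [5]
1 → replaces 5 → [1]
12 → extends → [1, 12]
2 → replaces 12 → [1, 2]
7 → extends → [1, 2, 7]
3 → replaces 7 → [1, 2, 3]
14 → extends → [1, 2, 3, 14]
10 → replaces 14 → [1, 2, 3, 10]
9 → replaces 10 → [1, 2, 3, 9]
11 → extends → [1, 2, 3, 9, 11]
8 → replaces 9 → [1, 2, 3, 8, 11]
4 → replaces 8 → [1, 2, 3, 4, 11]
6 → replaces 11 → [1, 2, 3, 4, 6]
Longest strictly increasing subsequence has length 5, so deletions = 14 − 5 = 9.

9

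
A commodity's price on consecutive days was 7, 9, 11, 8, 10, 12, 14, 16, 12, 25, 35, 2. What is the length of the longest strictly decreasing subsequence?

3

Let dp[i] be the longest strictly decreasing subsequence ending at i:
i:      1  2  3  4  5  6  7  8  9 10 11 12
a[i]:   7  9 11  8 10 12 14 16 12 25 35  2
dp:     1  1  1  2  2  1  1  1  2  1  1  3
Maximum is 3.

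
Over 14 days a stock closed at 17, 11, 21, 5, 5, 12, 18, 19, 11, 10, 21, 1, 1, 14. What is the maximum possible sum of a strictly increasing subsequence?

81

Let S[i] be the best sum of a strictly increasing subsequence ending at i:
i:      1  2  3  4  5  6  7  8  9 10 11 12 13 14
a[i]:  17 11 21  5  5 12 18 19 11 10 21  1  1 14
S:     17 11 38  5  5 23 41 60 16 15 81  1  1 37
Maximum is 81 (e.g. 11 + 12 + 18 + 19 + 21).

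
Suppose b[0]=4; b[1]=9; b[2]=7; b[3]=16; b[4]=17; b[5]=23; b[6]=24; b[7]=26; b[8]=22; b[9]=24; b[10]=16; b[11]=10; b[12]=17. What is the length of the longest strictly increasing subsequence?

Let dp[i] be the length of the longest such subsequence ending at index i:
i:      0  1  2  3  4  5  6  7  8  9 10 11 12
b[i]:   4  9  7 16 17 23 24 26 22 24 16 10 17
dp:     1  2  2  3  4  5  6  7  5  6  3  3  4
Maximum dp value is 7.

7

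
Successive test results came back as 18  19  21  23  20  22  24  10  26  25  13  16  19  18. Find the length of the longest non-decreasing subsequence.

Track the smallest tail for each achievable length (allowing ties):
18 → extends → [18]
19 → extends → [18, 19]
21 → extends → [18, 19, 21]
23 → extends → [18, 19, 21, 23]
20 → replaces 21 → [18, 19, 20, 23]
22 → replaces 23 → [18, 19, 20, 22]
24 → extends → [18, 19, 20, 22, 24]
10 → replaces 18 → [10, 19, 20, 22, 24]
26 → extends → [10, 19, 20, 22, 24, 26]
25 → replaces 26 → [10, 19, 20, 22, 24, 25]
13 → replaces 19 → [10, 13, 20, 22, 24, 25]
16 → replaces 20 → [10, 13, 16, 22, 24, 25]
19 → replaces 22 → [10, 13, 16, 19, 24, 25]
18 → replaces 19 → [10, 13, 16, 18, 24, 25]
Six tails, so the longest non-decreasing subsequence has length 6 (e.g. 18, 19, 21, 23, 24, 26).

6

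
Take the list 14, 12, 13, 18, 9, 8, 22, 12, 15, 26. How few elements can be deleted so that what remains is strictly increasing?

5

Fewest deletions = n − (longest strictly increasing subsequence).
i:      1  2  3  4  5  6  7  8  9 10
a[i]:  14 12 13 18  9  8 22 12 15 26
dp:     1  1  2  3  1  1  4  2  3  5
max dp = 5, so deletions = 10 − 5 = 5.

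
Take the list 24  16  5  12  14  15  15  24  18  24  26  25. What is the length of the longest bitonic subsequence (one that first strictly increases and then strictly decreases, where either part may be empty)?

8

inc[i] = longest strictly increasing subsequence ending at i; dec[i] = longest strictly decreasing subsequence starting at i:
i:      1  2  3  4  5  6  7  8  9 10 11 12
a[i]:  24 16  5 12 14 15 15 24 18 24 26 25
inc:    1  1  1  2  3  4  4  5  5  6  7  7
dec:    3  2  1  1  1  1  1  2  1  1  2  1
Best peak at i=11 (value 26): inc=7, dec=2, length 7+2−1 = 8.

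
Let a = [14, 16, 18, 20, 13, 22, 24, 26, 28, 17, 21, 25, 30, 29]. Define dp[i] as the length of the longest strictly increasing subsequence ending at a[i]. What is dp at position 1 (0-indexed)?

2

dp[i] = 1 + max{dp[j] : j<i, a[j]<a[i]} (or 1 if no such j):
i:      0  1  2  3  4  5  6  7  8  9 10 11 12 13
a[i]:  14 16 18 20 13 22 24 26 28 17 21 25 30 29
dp:     1  2  3  4  1  5  6  7  8  3  5  7  9  9
At index 1 the value is 2.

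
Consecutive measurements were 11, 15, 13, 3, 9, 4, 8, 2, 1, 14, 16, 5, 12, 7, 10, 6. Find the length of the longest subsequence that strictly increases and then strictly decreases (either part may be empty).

inc[i] = longest strictly increasing subsequence ending at i; dec[i] = longest strictly decreasing subsequence starting at i:
i:      1  2  3  4  5  6  7  8  9 10 11 12 13 14 15 16
a[i]:  11 15 13  3  9  4  8  2  1 14 16  5 12  7 10  6
inc:    1  2  2  1  2  2  3  1  1  4  5  3  4  4  5  4
dec:    5  6  5  3  4  3  3  2  1  4  4  1  3  2  2  1
Best peak at i=11 (value 16): inc=5, dec=4, length 5+4−1 = 8.

8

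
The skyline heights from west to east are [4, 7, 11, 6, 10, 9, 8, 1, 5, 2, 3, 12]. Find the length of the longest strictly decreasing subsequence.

Let dp[i] be the longest strictly decreasing subsequence ending at i:
i:      1  2  3  4  5  6  7  8  9 10 11 12
a[i]:   4  7 11  6 10  9  8  1  5  2  3 12
dp:     1  1  1  2  2  3  4  5  5  6  6  1
Maximum is 6.

6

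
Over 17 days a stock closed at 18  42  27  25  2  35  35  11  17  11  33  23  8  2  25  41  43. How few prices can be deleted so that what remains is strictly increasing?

10

Fewest deletions = n − (longest strictly increasing subsequence).
i:      1  2  3  4  5  6  7  8  9 10 11 12 13 14 15 16 17
a[i]:  18 42 27 25  2 35 35 11 17 11 33 23  8  2 25 41 43
dp:     1  2  2  2  1  3  3  2  3  2  4  4  2  1  5  6  7
max dp = 7, so deletions = 17 − 7 = 10.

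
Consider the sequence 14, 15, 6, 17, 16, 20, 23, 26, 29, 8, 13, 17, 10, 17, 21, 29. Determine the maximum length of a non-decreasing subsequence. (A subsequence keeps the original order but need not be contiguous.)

8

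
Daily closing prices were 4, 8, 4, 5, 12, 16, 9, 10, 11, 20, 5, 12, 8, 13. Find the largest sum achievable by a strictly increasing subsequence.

67

Let S[i] be the best sum of a strictly increasing subsequence ending at i:
i:      1  2  3  4  5  6  7  8  9 10 11 12 13 14
a[i]:   4  8  4  5 12 16  9 10 11 20  5 12  8 13
S:      4 12  4  9 24 40 21 31 42 62  9 54 17 67
Maximum is 67 (e.g. 4 + 8 + 9 + 10 + 11 + 12 + 13).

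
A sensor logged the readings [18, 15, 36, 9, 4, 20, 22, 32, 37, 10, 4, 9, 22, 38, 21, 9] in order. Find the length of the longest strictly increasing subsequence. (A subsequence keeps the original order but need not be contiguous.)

6

Track the smallest tail for each achievable length (strict):
18 → extends → [18]
15 → replaces 18 → [15]
36 → extends → [15, 36]
9 → replaces 15 → [9, 36]
4 → replaces 9 → [4, 36]
20 → replaces 36 → [4, 20]
22 → extends → [4, 20, 22]
32 → extends → [4, 20, 22, 32]
37 → extends → [4, 20, 22, 32, 37]
10 → replaces 20 → [4, 10, 22, 32, 37]
4 → already a tail → [4, 10, 22, 32, 37]
9 → replaces 10 → [4, 9, 22, 32, 37]
22 → already a tail → [4, 9, 22, 32, 37]
38 → extends → [4, 9, 22, 32, 37, 38]
21 → replaces 22 → [4, 9, 21, 32, 37, 38]
9 → already a tail → [4, 9, 21, 32, 37, 38]
Six tails, so the longest strictly increasing subsequence has length 6 (e.g. 18, 20, 22, 32, 37, 38).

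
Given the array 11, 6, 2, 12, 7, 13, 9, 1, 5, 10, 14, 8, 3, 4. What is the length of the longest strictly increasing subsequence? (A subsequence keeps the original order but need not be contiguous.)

5

Track the smallest tail for each achievable length (strict):
11 → extends → [11]
6 → replaces 11 → [6]
2 → replaces 6 → [2]
12 → extends → [2, 12]
7 → replaces 12 → [2, 7]
13 → extends → [2, 7, 13]
9 → replaces 13 → [2, 7, 9]
1 → replaces 2 → [1, 7, 9]
5 → replaces 7 → [1, 5, 9]
10 → extends → [1, 5, 9, 10]
14 → extends → [1, 5, 9, 10, 14]
8 → replaces 9 → [1, 5, 8, 10, 14]
3 → replaces 5 → [1, 3, 8, 10, 14]
4 → replaces 8 → [1, 3, 4, 10, 14]
Five tails, so the longest strictly increasing subsequence has length 5 (e.g. 6, 7, 9, 10, 14).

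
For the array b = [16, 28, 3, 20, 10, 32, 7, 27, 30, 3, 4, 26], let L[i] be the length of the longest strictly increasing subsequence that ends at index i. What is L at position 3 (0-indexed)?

2

dp[i] = 1 + max{dp[j] : j<i, b[j]<b[i]} (or 1 if no such j):
i:      0  1  2  3  4  5  6  7  8  9 10 11
b[i]:  16 28  3 20 10 32  7 27 30  3  4 26
dp:     1  2  1  2  2  3  2  3  4  1  2  3
At index 3 the value is 2.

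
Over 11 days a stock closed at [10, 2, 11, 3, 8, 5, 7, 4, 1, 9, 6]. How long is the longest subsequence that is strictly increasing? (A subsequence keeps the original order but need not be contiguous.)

5

Let dp[i] be the length of the longest such subsequence ending at index i:
i:      1  2  3  4  5  6  7  8  9 10 11
a[i]:  10  2 11  3  8  5  7  4  1  9  6
dp:     1  1  2  2  3  3  4  3  1  5  4
Maximum dp value is 5.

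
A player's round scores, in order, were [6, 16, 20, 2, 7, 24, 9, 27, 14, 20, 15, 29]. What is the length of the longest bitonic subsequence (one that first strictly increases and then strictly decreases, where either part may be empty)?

inc[i] = longest strictly increasing subsequence ending at i; dec[i] = longest strictly decreasing subsequence starting at i:
i:      1  2  3  4  5  6  7  8  9 10 11 12
a[i]:   6 16 20  2  7 24  9 27 14 20 15 29
inc:    1  2  3  1  2  4  3  5  4  5  5  6
dec:    2  2  2  1  1  3  1  3  1  2  1  1
Best peak at i=8 (value 27): inc=5, dec=3, length 5+3−1 = 7.

7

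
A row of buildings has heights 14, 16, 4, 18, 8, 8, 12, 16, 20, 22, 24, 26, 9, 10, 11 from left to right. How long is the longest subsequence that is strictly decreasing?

3

Negate each value so 'decreasing' becomes 'increasing', then run patience tails on the negated sequence:
-14 → extends → [-14]
-16 → replaces -14 → [-16]
-4 → extends → [-16, -4]
-18 → replaces -16 → [-18, -4]
-8 → replaces -4 → [-18, -8]
-8 → already a tail → [-18, -8]
-12 → replaces -8 → [-18, -12]
-16 → replaces -12 → [-18, -16]
-20 → replaces -18 → [-20, -16]
-22 → replaces -20 → [-22, -16]
-24 → replaces -22 → [-24, -16]
-26 → replaces -24 → [-26, -16]
-9 → extends → [-26, -16, -9]
-10 → replaces -9 → [-26, -16, -10]
-11 → replaces -10 → [-26, -16, -11]
Three tails, so the longest strictly decreasing subsequence of the original has length 3.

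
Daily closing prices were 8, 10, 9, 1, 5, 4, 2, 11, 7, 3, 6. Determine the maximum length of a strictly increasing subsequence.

4

Track the smallest tail for each achievable length (strict):
8 → extends → [8]
10 → extends → [8, 10]
9 → replaces 10 → [8, 9]
1 → replaces 8 → [1, 9]
5 → replaces 9 → [1, 5]
4 → replaces 5 → [1, 4]
2 → replaces 4 → [1, 2]
11 → extends → [1, 2, 11]
7 → replaces 11 → [1, 2, 7]
3 → replaces 7 → [1, 2, 3]
6 → extends → [1, 2, 3, 6]
Four tails, so the longest strictly increasing subsequence has length 4 (e.g. 1, 2, 3, 6).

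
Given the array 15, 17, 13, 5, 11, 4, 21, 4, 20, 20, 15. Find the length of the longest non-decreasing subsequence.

Let dp[i] be the length of the longest such subsequence ending at index i:
i:      1  2  3  4  5  6  7  8  9 10 11
a[i]:  15 17 13  5 11  4 21  4 20 20 15
dp:     1  2  1  1  2  1  3  2  3  4  3
Maximum dp value is 4.

4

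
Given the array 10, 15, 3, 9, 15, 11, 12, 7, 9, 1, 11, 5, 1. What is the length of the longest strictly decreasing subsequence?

Negate each value so 'decreasing' becomes 'increasing', then run patience tails on the negated sequence:
-10 → extends → [-10]
-15 → replaces -10 → [-15]
-3 → extends → [-15, -3]
-9 → replaces -3 → [-15, -9]
-15 → already a tail → [-15, -9]
-11 → replaces -9 → [-15, -11]
-12 → replaces -11 → [-15, -12]
-7 → extends → [-15, -12, -7]
-9 → replaces -7 → [-15, -12, -9]
-1 → extends → [-15, -12, -9, -1]
-11 → replaces -9 → [-15, -12, -11, -1]
-5 → replaces -1 → [-15, -12, -11, -5]
-1 → extends → [-15, -12, -11, -5, -1]
Five tails, so the longest strictly decreasing subsequence of the original has length 5.

5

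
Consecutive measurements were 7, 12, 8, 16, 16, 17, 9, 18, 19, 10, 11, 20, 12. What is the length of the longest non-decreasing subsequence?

Track the smallest tail for each achievable length (allowing ties):
7 → extends → [7]
12 → extends → [7, 12]
8 → replaces 12 → [7, 8]
16 → extends → [7, 8, 16]
16 → extends → [7, 8, 16, 16]
17 → extends → [7, 8, 16, 16, 17]
9 → replaces 16 → [7, 8, 9, 16, 17]
18 → extends → [7, 8, 9, 16, 17, 18]
19 → extends → [7, 8, 9, 16, 17, 18, 19]
10 → replaces 16 → [7, 8, 9, 10, 17, 18, 19]
11 → replaces 17 → [7, 8, 9, 10, 11, 18, 19]
20 → extends → [7, 8, 9, 10, 11, 18, 19, 20]
12 → replaces 18 → [7, 8, 9, 10, 11, 12, 19, 20]
Eight tails, so the longest non-decreasing subsequence has length 8 (e.g. 7, 12, 16, 16, 17, 18, 19, 20).

8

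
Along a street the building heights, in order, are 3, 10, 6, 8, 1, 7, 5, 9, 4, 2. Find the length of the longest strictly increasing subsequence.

Track the smallest tail for each achievable length (strict):
3 → extends → [3]
10 → extends → [3, 10]
6 → replaces 10 → [3, 6]
8 → extends → [3, 6, 8]
1 → replaces 3 → [1, 6, 8]
7 → replaces 8 → [1, 6, 7]
5 → replaces 6 → [1, 5, 7]
9 → extends → [1, 5, 7, 9]
4 → replaces 5 → [1, 4, 7, 9]
2 → replaces 4 → [1, 2, 7, 9]
Four tails, so the longest strictly increasing subsequence has length 4 (e.g. 3, 6, 8, 9).

4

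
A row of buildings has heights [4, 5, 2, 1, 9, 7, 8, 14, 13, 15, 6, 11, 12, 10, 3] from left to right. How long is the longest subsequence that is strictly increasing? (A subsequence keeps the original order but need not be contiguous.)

Let dp[i] be the length of the longest such subsequence ending at index i:
i:      1  2  3  4  5  6  7  8  9 10 11 12 13 14 15
a[i]:   4  5  2  1  9  7  8 14 13 15  6 11 12 10  3
dp:     1  2  1  1  3  3  4  5  5  6  3  5  6  5  2
Maximum dp value is 6.

6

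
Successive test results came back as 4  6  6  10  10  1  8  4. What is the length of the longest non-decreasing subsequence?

5

Let dp[i] be the length of the longest such subsequence ending at index i:
i:      1  2  3  4  5  6  7  8
a[i]:   4  6  6 10 10  1  8  4
dp:     1  2  3  4  5  1  4  2
Maximum dp value is 5.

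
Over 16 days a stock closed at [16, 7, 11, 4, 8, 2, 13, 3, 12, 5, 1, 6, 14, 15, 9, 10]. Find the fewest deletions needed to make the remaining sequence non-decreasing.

10

Fewest deletions = n − (longest non-decreasing subsequence).
i:      1  2  3  4  5  6  7  8  9 10 11 12 13 14 15 16
a[i]:  16  7 11  4  8  2 13  3 12  5  1  6 14 15  9 10
dp:     1  1  2  1  2  1  3  2  3  3  1  4  5  6  5  6
max dp = 6, so deletions = 16 − 6 = 10.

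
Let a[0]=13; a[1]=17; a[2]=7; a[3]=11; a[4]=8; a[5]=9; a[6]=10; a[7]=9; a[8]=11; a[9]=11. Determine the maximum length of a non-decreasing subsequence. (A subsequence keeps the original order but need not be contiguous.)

Let dp[i] be the length of the longest such subsequence ending at index i:
i:      0  1  2  3  4  5  6  7  8  9
a[i]:  13 17  7 11  8  9 10  9 11 11
dp:     1  2  1  2  2  3  4  4  5  6
Maximum dp value is 6.

6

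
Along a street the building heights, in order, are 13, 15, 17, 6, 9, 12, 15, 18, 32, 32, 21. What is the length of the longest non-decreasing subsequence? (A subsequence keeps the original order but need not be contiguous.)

7

Let dp[i] be the length of the longest such subsequence ending at index i:
i:      1  2  3  4  5  6  7  8  9 10 11
a[i]:  13 15 17  6  9 12 15 18 32 32 21
dp:     1  2  3  1  2  3  4  5  6  7  6
Maximum dp value is 7.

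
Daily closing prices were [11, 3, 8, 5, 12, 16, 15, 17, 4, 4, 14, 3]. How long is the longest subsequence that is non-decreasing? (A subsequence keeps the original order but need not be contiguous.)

Track the smallest tail for each achievable length (allowing ties):
11 → extends → [11]
3 → replaces 11 → [3]
8 → extends → [3, 8]
5 → replaces 8 → [3, 5]
12 → extends → [3, 5, 12]
16 → extends → [3, 5, 12, 16]
15 → replaces 16 → [3, 5, 12, 15]
17 → extends → [3, 5, 12, 15, 17]
4 → replaces 5 → [3, 4, 12, 15, 17]
4 → replaces 12 → [3, 4, 4, 15, 17]
14 → replaces 15 → [3, 4, 4, 14, 17]
3 → replaces 4 → [3, 3, 4, 14, 17]
Five tails, so the longest non-decreasing subsequence has length 5 (e.g. 3, 8, 12, 16, 17).

5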